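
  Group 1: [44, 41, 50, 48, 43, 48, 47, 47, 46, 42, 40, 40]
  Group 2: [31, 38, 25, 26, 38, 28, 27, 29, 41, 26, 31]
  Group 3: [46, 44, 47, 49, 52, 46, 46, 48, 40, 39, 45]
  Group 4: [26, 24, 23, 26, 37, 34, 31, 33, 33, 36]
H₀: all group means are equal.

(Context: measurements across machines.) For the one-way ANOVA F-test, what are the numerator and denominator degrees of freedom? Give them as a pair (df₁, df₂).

degrees of freedom = [3, 40]

k = 4 groups, N = 44 total
df = (k−1, N−k) = (4−1, 44−4) = (3, 40)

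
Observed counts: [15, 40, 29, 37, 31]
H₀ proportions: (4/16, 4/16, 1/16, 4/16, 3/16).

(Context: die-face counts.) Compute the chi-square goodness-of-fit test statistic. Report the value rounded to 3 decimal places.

test statistic = 54.298

n = 152; E_i = n·p_i = [38.00, 38.00, 9.50, 38.00, 28.50]
χ² = (15−38.00)²/38.00 + (40−38.00)²/38.00 + (29−9.50)²/9.50 + (37−38.00)²/38.00 + (31−28.50)²/28.50 = 54.2982
df = 4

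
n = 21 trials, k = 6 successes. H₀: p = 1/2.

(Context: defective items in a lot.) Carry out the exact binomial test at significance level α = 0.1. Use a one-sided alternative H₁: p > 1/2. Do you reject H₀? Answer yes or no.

Exact binomial: n=21, k=6, p₀=1/2=0.5000
P(X≥6) from Σ C(n,i)·p₀^i·(1−p₀)^(n−i)
p-value (one-sided, H₁ greater) = 0.98670
At α=0.1: p ≥ α → fail to reject H₀

reject H₀: no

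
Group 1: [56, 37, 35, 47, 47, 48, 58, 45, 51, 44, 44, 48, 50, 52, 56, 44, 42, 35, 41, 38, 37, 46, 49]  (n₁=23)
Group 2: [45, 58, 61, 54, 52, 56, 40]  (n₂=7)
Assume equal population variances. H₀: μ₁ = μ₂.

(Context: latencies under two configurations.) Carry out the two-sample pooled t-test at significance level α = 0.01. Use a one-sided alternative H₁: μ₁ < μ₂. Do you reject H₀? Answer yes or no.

reject H₀: no

x̄₁=45.652, s₁=6.603, n₁=23
x̄₂=52.286, s₂=7.410, n₂=7
s_p² = [22·6.603² + 6·7.410²]/28 = 46.0231
SE = √(s_p²·(1/23+1/7)) = 2.9284
t = (45.652−52.286)/2.9284 = -2.2652
df = 28
p-value (one-sided, H₁ less) = 0.01571
At α=0.01: p ≥ α → fail to reject H₀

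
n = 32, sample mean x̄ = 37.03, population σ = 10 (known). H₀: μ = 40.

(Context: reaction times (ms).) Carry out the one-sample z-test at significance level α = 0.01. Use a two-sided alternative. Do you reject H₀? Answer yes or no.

SE = σ/√n = 10/√32 = 1.7678
z = (x̄−μ₀)/SE = (37.03−40)/1.7678 = -1.6801
p-value (two-sided) = 0.09294
At α=0.01: p ≥ α → fail to reject H₀

reject H₀: no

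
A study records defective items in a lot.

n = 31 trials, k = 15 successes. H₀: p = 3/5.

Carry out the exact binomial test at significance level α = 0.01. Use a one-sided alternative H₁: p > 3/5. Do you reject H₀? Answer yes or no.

Exact binomial: n=31, k=15, p₀=3/5=0.6000
P(X≥15) from Σ C(n,i)·p₀^i·(1−p₀)^(n−i)
p-value (one-sided, H₁ greater) = 0.93231
At α=0.01: p ≥ α → fail to reject H₀

reject H₀: no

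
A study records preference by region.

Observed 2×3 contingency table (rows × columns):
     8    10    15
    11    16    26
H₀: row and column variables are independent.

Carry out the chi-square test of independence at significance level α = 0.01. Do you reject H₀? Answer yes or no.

Row totals [33, 53], col totals [19, 26, 41], n=86
χ² = (8−7.29)²/7.29 + (10−9.98)²/9.98 + (15−15.73)²/15.73 + (11−11.71)²/11.71 + (16−16.02)²/16.02 + (26−25.27)²/25.27 = 0.1674
df = 2
p-value (upper-tail) = 0.91970
At α=0.01: p ≥ α → fail to reject H₀

reject H₀: no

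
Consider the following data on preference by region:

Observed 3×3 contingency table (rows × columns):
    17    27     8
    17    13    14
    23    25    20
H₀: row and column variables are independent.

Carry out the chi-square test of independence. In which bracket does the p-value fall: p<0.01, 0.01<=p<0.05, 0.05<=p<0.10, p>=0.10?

p-value bracket: p>=0.10

Row totals [52, 44, 68], col totals [57, 65, 42], n=164
χ² = (17−18.07)²/18.07 + (27−20.61)²/20.61 + (8−13.32)²/13.32 + (17−15.29)²/15.29 + (13−17.44)²/17.44 + (14−11.27)²/11.27 + (23−23.63)²/23.63 + (25−26.95)²/26.95 + (20−17.41)²/17.41 = 6.6929
df = 4
p-value (upper-tail) = 0.15304
→ bracket: p>=0.10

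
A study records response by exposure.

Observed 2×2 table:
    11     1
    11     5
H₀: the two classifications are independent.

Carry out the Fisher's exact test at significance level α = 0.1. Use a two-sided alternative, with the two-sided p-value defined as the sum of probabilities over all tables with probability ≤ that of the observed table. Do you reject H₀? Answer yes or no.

reject H₀: no

Margins: r₁=12, r₂=16, c₁=22, c₂=6, n=28
p_obs = C(12,11)·C(16,11)/C(28,22); sum pmf over tables with pmf ≤ p_obs
p-value (two-sided) = 0.19648
At α=0.1: p ≥ α → fail to reject H₀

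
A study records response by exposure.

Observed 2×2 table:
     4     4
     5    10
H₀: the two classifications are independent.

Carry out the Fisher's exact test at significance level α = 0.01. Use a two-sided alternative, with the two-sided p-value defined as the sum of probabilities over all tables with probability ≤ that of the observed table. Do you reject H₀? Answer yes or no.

Margins: r₁=8, r₂=15, c₁=9, c₂=14, n=23
p_obs = C(8,4)·C(15,5)/C(23,9); sum pmf over tables with pmf ≤ p_obs
p-value (two-sided) = 0.65702
At α=0.01: p ≥ α → fail to reject H₀

reject H₀: no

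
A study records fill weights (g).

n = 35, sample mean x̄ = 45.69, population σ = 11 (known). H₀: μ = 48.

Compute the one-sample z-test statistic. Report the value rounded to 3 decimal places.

SE = σ/√n = 11/√35 = 1.8593
z = (x̄−μ₀)/SE = (45.69−48)/1.8593 = -1.2424

test statistic = -1.242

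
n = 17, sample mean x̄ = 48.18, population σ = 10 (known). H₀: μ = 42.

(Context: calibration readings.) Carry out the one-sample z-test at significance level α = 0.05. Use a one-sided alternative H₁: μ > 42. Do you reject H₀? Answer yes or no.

SE = σ/√n = 10/√17 = 2.4254
z = (x̄−μ₀)/SE = (48.18−42)/2.4254 = 2.5481
p-value (one-sided, H₁ greater) = 0.00542
At α=0.05: p < α → reject H₀

reject H₀: yes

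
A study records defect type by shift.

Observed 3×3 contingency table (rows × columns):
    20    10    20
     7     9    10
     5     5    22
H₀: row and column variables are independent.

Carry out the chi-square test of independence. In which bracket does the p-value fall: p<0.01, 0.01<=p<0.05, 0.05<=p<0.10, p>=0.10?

Row totals [50, 26, 32], col totals [32, 24, 52], n=108
χ² = (20−14.81)²/14.81 + (10−11.11)²/11.11 + (20−24.07)²/24.07 + (7−7.70)²/7.70 + (9−5.78)²/5.78 + (10−12.52)²/12.52 + (5−9.48)²/9.48 + (5−7.11)²/7.11 + (22−15.41)²/15.41 = 10.5492
df = 4
p-value (upper-tail) = 0.03213
→ bracket: 0.01<=p<0.05

p-value bracket: 0.01<=p<0.05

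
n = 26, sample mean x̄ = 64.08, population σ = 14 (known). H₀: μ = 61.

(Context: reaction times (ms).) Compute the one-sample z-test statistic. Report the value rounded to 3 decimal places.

SE = σ/√n = 14/√26 = 2.7456
z = (x̄−μ₀)/SE = (64.08−61)/2.7456 = 1.1218

test statistic = 1.122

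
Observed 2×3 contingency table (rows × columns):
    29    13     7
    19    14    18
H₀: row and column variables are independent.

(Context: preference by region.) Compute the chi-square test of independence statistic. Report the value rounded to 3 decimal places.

test statistic = 6.923

Row totals [49, 51], col totals [48, 27, 25], n=100
χ² = (29−23.52)²/23.52 + (13−13.23)²/13.23 + (7−12.25)²/12.25 + (19−24.48)²/24.48 + (14−13.77)²/13.77 + (18−12.75)²/12.75 = 6.9231
df = 2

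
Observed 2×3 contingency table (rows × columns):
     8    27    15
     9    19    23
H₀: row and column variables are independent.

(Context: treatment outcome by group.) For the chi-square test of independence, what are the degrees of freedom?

df = (r−1)(c−1) = (2−1)·(3−1) = 2

degrees of freedom = 2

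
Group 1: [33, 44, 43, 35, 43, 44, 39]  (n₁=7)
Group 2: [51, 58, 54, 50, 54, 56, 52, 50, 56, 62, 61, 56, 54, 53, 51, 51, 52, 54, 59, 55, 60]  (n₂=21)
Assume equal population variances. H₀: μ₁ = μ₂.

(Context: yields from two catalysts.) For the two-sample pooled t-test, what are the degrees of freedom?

df = n₁ + n₂ − 2 = 7 + 21 − 2 = 26

degrees of freedom = 26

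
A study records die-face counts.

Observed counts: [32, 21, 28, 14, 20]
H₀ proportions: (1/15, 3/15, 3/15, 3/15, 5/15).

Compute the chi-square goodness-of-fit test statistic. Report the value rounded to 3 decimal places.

n = 115; E_i = n·p_i = [7.67, 23.00, 23.00, 23.00, 38.33]
χ² = (32−7.67)²/7.67 + (21−23.00)²/23.00 + (28−23.00)²/23.00 + (14−23.00)²/23.00 + (20−38.33)²/38.33 = 90.7826
df = 4

test statistic = 90.783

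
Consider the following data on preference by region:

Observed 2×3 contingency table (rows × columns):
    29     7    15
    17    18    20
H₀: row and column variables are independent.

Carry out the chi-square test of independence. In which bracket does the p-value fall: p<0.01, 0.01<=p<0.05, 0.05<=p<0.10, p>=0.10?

Row totals [51, 55], col totals [46, 25, 35], n=106
χ² = (29−22.13)²/22.13 + (7−12.03)²/12.03 + (15−16.84)²/16.84 + (17−23.87)²/23.87 + (18−12.97)²/12.97 + (20−18.16)²/18.16 = 8.5459
df = 2
p-value (upper-tail) = 0.01394
→ bracket: 0.01<=p<0.05

p-value bracket: 0.01<=p<0.05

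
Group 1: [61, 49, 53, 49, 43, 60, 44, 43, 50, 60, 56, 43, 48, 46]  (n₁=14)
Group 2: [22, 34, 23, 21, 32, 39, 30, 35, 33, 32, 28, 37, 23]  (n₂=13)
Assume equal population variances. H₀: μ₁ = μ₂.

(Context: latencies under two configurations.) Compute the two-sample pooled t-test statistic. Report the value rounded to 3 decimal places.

test statistic = 8.371

x̄₁=50.357, s₁=6.617, n₁=14
x̄₂=29.923, s₂=6.020, n₂=13
s_p² = [13·6.617² + 12·6.020²]/25 = 40.1655
SE = √(s_p²·(1/14+1/13)) = 2.4410
t = (50.357−29.923)/2.4410 = 8.3711
df = 25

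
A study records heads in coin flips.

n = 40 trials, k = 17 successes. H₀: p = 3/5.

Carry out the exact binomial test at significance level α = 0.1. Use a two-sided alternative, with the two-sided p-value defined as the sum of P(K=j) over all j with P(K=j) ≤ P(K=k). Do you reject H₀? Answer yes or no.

reject H₀: yes

Exact binomial: n=40, k=17, p₀=3/5=0.6000
P(X=j) = C(n,j)·p₀^j·(1−p₀)^(n−j); p = Σ P(X=j) over j with P(X=j) ≤ P(X=17)
p-value (two-sided) = 0.03448
At α=0.1: p < α → reject H₀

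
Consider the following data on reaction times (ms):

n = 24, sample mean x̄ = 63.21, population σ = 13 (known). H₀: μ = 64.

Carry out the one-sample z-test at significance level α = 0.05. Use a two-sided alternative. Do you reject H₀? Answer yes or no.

SE = σ/√n = 13/√24 = 2.6536
z = (x̄−μ₀)/SE = (63.21−64)/2.6536 = -0.2977
p-value (two-sided) = 0.76593
At α=0.05: p ≥ α → fail to reject H₀

reject H₀: no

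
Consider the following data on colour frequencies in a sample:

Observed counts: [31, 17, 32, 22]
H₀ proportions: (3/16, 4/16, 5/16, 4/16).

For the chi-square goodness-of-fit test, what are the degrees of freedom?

degrees of freedom = 3

df = k − 1 = 4 − 1 = 3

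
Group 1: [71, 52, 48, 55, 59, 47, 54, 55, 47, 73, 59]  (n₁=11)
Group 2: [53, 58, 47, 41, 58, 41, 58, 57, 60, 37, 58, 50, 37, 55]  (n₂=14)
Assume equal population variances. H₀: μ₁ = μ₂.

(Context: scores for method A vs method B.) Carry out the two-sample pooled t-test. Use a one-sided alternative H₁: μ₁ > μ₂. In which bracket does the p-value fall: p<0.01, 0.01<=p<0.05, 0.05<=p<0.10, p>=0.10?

p-value bracket: 0.05<=p<0.10

x̄₁=56.364, s₁=8.824, n₁=11
x̄₂=50.714, s₂=8.507, n₂=14
s_p² = [10·8.824² + 13·8.507²]/23 = 74.7566
SE = √(s_p²·(1/11+1/14)) = 3.4836
t = (56.364−50.714)/3.4836 = 1.6217
df = 23
p-value (one-sided, H₁ greater) = 0.05925
→ bracket: 0.05<=p<0.10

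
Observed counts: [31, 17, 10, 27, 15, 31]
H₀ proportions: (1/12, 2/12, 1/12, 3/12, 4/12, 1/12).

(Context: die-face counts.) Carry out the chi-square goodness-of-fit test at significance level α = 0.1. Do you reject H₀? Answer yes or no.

n = 131; E_i = n·p_i = [10.92, 21.83, 10.92, 32.75, 43.67, 10.92]
χ² = (31−10.92)²/10.92 + (17−21.83)²/21.83 + (10−10.92)²/10.92 + (27−32.75)²/32.75 + (15−43.67)²/43.67 + (31−10.92)²/10.92 = 94.8702
df = 5
p-value (upper-tail) = 0.00000
At α=0.1: p < α → reject H₀

reject H₀: yes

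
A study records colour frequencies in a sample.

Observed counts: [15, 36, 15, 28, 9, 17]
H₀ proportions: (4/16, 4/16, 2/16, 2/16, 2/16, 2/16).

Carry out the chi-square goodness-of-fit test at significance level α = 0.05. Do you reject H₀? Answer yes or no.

reject H₀: yes

n = 120; E_i = n·p_i = [30.00, 30.00, 15.00, 15.00, 15.00, 15.00]
χ² = (15−30.00)²/30.00 + (36−30.00)²/30.00 + (15−15.00)²/15.00 + (28−15.00)²/15.00 + (9−15.00)²/15.00 + (17−15.00)²/15.00 = 22.6333
df = 5
p-value (upper-tail) = 0.00040
At α=0.05: p < α → reject H₀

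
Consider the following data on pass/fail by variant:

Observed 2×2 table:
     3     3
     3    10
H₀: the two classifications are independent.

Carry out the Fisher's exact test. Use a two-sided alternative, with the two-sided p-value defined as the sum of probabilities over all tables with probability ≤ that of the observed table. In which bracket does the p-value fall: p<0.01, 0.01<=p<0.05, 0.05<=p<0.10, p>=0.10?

p-value bracket: p>=0.10

Margins: r₁=6, r₂=13, c₁=6, c₂=13, n=19
p_obs = C(6,3)·C(13,3)/C(19,6); sum pmf over tables with pmf ≤ p_obs
p-value (two-sided) = 0.32010
→ bracket: p>=0.10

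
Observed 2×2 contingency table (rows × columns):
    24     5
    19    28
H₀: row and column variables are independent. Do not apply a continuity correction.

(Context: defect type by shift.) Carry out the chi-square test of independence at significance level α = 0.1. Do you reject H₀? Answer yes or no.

Row totals [29, 47], col totals [43, 33], n=76
χ² = (24−16.41)²/16.41 + (5−12.59)²/12.59 + (19−26.59)²/26.59 + (28−20.41)²/20.41 = 13.0824
df = 1
p-value (upper-tail) = 0.00030
At α=0.1: p < α → reject H₀

reject H₀: yes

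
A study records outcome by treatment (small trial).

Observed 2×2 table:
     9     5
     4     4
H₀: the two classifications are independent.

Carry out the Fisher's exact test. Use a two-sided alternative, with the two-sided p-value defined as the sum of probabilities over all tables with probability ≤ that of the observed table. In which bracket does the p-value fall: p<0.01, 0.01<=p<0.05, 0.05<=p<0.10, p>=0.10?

p-value bracket: p>=0.10

Margins: r₁=14, r₂=8, c₁=13, c₂=9, n=22
p_obs = C(14,9)·C(8,4)/C(22,13); sum pmf over tables with pmf ≤ p_obs
p-value (two-sided) = 0.66192
→ bracket: p>=0.10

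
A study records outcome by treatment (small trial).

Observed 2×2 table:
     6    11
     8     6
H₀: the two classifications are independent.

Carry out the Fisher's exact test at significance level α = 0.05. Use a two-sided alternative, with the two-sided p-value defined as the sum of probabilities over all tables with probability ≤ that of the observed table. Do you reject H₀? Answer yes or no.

Margins: r₁=17, r₂=14, c₁=14, c₂=17, n=31
p_obs = C(17,6)·C(14,8)/C(31,14); sum pmf over tables with pmf ≤ p_obs
p-value (two-sided) = 0.28948
At α=0.05: p ≥ α → fail to reject H₀

reject H₀: no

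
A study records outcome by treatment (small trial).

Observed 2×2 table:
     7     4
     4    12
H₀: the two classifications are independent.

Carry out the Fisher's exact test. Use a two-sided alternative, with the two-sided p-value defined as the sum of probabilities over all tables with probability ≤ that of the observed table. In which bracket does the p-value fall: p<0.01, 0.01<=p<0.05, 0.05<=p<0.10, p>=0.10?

Margins: r₁=11, r₂=16, c₁=11, c₂=16, n=27
p_obs = C(11,7)·C(16,4)/C(27,11); sum pmf over tables with pmf ≤ p_obs
p-value (two-sided) = 0.06076
→ bracket: 0.05<=p<0.10

p-value bracket: 0.05<=p<0.10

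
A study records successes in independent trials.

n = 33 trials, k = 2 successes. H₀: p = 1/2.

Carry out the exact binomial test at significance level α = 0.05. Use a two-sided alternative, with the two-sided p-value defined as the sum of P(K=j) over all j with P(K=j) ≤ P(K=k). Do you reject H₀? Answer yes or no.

Exact binomial: n=33, k=2, p₀=1/2=0.5000
P(X=j) = C(n,j)·p₀^j·(1−p₀)^(n−j); p = Σ P(X=j) over j with P(X=j) ≤ P(X=2)
p-value (two-sided) = 0.00000
At α=0.05: p < α → reject H₀

reject H₀: yes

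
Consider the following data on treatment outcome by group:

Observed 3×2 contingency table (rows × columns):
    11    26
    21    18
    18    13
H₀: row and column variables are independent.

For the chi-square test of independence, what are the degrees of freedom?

degrees of freedom = 2

df = (r−1)(c−1) = (3−1)·(2−1) = 2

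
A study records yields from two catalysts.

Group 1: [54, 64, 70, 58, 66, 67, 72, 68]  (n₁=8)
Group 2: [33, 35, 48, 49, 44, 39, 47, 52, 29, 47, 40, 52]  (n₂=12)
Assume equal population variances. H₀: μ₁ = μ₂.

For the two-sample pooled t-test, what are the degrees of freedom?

degrees of freedom = 18

df = n₁ + n₂ − 2 = 8 + 12 − 2 = 18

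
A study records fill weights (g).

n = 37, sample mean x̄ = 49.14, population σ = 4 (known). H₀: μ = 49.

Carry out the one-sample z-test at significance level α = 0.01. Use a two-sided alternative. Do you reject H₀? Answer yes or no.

reject H₀: no

SE = σ/√n = 4/√37 = 0.6576
z = (x̄−μ₀)/SE = (49.14−49)/0.6576 = 0.2129
p-value (two-sided) = 0.83141
At α=0.01: p ≥ α → fail to reject H₀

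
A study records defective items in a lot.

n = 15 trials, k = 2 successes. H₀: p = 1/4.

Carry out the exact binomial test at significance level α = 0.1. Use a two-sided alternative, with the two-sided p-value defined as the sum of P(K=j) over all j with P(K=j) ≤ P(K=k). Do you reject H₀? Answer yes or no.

Exact binomial: n=15, k=2, p₀=1/4=0.2500
P(X=j) = C(n,j)·p₀^j·(1−p₀)^(n−j); p = Σ P(X=j) over j with P(X=j) ≤ P(X=2)
p-value (two-sided) = 0.38446
At α=0.1: p ≥ α → fail to reject H₀

reject H₀: no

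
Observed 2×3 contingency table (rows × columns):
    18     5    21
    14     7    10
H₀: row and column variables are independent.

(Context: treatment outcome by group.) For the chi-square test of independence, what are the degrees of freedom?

degrees of freedom = 2

df = (r−1)(c−1) = (2−1)·(3−1) = 2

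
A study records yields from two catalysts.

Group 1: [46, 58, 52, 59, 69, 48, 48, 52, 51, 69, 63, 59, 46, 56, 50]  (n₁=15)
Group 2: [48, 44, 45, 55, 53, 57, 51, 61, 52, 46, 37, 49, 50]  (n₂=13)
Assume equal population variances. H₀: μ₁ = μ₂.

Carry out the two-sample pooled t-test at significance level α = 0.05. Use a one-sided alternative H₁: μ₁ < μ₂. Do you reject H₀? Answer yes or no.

x̄₁=55.067, s₁=7.639, n₁=15
x̄₂=49.846, s₂=6.189, n₂=13
s_p² = [14·7.639² + 12·6.189²]/26 = 49.1010
SE = √(s_p²·(1/15+1/13)) = 2.6553
t = (55.067−49.846)/2.6553 = 1.9661
df = 26
p-value (one-sided, H₁ less) = 0.96998
At α=0.05: p ≥ α → fail to reject H₀

reject H₀: no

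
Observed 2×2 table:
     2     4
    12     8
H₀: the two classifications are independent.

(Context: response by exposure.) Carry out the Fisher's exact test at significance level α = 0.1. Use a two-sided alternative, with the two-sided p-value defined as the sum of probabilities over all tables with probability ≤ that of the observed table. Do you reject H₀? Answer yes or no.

Margins: r₁=6, r₂=20, c₁=14, c₂=12, n=26
p_obs = C(6,2)·C(20,12)/C(26,14); sum pmf over tables with pmf ≤ p_obs
p-value (two-sided) = 0.36522
At α=0.1: p ≥ α → fail to reject H₀

reject H₀: no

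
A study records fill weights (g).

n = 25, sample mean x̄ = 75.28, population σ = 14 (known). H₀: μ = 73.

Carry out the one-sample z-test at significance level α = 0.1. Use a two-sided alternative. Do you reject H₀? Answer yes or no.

SE = σ/√n = 14/√25 = 2.8000
z = (x̄−μ₀)/SE = (75.28−73)/2.8000 = 0.8143
p-value (two-sided) = 0.41548
At α=0.1: p ≥ α → fail to reject H₀

reject H₀: no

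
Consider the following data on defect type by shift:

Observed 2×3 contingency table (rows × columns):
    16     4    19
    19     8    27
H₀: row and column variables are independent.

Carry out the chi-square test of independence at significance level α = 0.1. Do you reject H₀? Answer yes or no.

reject H₀: no

Row totals [39, 54], col totals [35, 12, 46], n=93
χ² = (16−14.68)²/14.68 + (4−5.03)²/5.03 + (19−19.29)²/19.29 + (19−20.32)²/20.32 + (8−6.97)²/6.97 + (27−26.71)²/26.71 = 0.5774
df = 2
p-value (upper-tail) = 0.74922
At α=0.1: p ≥ α → fail to reject H₀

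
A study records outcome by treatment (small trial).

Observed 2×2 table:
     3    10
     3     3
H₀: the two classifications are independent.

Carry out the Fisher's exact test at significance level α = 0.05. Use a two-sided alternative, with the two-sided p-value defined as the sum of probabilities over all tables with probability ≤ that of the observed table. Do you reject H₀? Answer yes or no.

reject H₀: no

Margins: r₁=13, r₂=6, c₁=6, c₂=13, n=19
p_obs = C(13,3)·C(6,3)/C(19,6); sum pmf over tables with pmf ≤ p_obs
p-value (two-sided) = 0.32010
At α=0.05: p ≥ α → fail to reject H₀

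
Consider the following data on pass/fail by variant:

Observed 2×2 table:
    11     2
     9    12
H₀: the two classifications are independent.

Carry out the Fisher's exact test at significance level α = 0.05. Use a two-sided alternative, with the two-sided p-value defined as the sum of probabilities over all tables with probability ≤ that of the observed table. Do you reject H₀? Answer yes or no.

reject H₀: yes

Margins: r₁=13, r₂=21, c₁=20, c₂=14, n=34
p_obs = C(13,11)·C(21,9)/C(34,20); sum pmf over tables with pmf ≤ p_obs
p-value (two-sided) = 0.03021
At α=0.05: p < α → reject H₀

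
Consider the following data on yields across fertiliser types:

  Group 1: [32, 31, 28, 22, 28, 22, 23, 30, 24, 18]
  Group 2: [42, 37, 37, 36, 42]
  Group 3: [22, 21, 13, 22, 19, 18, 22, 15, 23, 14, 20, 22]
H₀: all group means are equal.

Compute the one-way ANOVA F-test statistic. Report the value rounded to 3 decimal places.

Group means [25.80, 38.80, 19.25], grand mean 25.296
SSB = Σnᵢ(x̄ᵢ−x̄)² = 1352.980; SSW = ΣΣ(x−x̄ᵢ)² = 362.650
MSB = 1352.980/2 = 676.4898; MSW = 362.650/24 = 15.1104
F = MSB/MSW = 44.7698
df = (2, 24)

test statistic = 44.770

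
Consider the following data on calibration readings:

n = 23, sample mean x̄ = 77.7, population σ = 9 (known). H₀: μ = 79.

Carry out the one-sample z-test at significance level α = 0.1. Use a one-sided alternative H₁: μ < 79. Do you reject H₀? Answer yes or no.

reject H₀: no

SE = σ/√n = 9/√23 = 1.8766
z = (x̄−μ₀)/SE = (77.7−79)/1.8766 = -0.6927
p-value (one-sided, H₁ less) = 0.24424
At α=0.1: p ≥ α → fail to reject H₀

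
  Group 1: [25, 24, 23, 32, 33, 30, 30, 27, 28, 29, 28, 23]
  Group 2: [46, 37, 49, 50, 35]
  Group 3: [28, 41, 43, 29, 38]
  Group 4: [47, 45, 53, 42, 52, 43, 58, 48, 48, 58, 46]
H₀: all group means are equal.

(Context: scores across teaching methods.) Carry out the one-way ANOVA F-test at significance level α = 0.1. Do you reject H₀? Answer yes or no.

reject H₀: yes

Group means [27.67, 43.40, 35.80, 49.09], grand mean 38.424
SSB = Σnᵢ(x̄ᵢ−x̄)² = 2798.485; SSW = ΣΣ(x−x̄ᵢ)² = 811.576
MSB = 2798.485/3 = 932.8283; MSW = 811.576/29 = 27.9854
F = MSB/MSW = 33.3327
df = (3, 29)
p-value (upper-tail) = 0.00000
At α=0.1: p < α → reject H₀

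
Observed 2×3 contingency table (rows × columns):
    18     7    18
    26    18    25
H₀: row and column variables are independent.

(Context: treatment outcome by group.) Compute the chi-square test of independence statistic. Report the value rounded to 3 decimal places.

test statistic = 1.478

Row totals [43, 69], col totals [44, 25, 43], n=112
χ² = (18−16.89)²/16.89 + (7−9.60)²/9.60 + (18−16.51)²/16.51 + (26−27.11)²/27.11 + (18−15.40)²/15.40 + (25−26.49)²/26.49 = 1.4780
df = 2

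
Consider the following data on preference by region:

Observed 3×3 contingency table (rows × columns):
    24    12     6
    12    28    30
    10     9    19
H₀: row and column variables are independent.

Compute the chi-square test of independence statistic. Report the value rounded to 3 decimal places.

test statistic = 24.628

Row totals [42, 70, 38], col totals [46, 49, 55], n=150
χ² = (24−12.88)²/12.88 + (12−13.72)²/13.72 + (6−15.40)²/15.40 + (12−21.47)²/21.47 + (28−22.87)²/22.87 + (30−25.67)²/25.67 + (10−11.65)²/11.65 + (9−12.41)²/12.41 + (19−13.93)²/13.93 = 24.6281
df = 4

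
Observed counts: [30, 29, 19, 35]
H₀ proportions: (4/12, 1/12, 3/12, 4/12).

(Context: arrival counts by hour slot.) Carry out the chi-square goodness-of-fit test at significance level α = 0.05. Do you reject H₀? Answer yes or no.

reject H₀: yes

n = 113; E_i = n·p_i = [37.67, 9.42, 28.25, 37.67]
χ² = (30−37.67)²/37.67 + (29−9.42)²/9.42 + (19−28.25)²/28.25 + (35−37.67)²/37.67 = 45.5044
df = 3
p-value (upper-tail) = 0.00000
At α=0.05: p < α → reject H₀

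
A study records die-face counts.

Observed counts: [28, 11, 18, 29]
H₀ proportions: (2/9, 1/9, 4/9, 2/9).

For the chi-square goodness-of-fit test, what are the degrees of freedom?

degrees of freedom = 3

df = k − 1 = 4 − 1 = 3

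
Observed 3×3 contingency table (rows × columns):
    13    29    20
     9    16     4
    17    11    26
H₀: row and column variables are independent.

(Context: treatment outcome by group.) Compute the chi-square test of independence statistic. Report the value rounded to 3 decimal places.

test statistic = 15.812

Row totals [62, 29, 54], col totals [39, 56, 50], n=145
χ² = (13−16.68)²/16.68 + (29−23.94)²/23.94 + (20−21.38)²/21.38 + (9−7.80)²/7.80 + (16−11.20)²/11.20 + (4−10.00)²/10.00 + (17−14.52)²/14.52 + (11−20.86)²/20.86 + (26−18.62)²/18.62 = 15.8118
df = 4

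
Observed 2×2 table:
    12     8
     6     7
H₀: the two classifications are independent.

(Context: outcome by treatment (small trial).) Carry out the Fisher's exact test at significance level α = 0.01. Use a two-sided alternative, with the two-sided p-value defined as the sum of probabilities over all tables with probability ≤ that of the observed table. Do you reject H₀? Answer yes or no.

reject H₀: no

Margins: r₁=20, r₂=13, c₁=18, c₂=15, n=33
p_obs = C(20,12)·C(13,6)/C(33,18); sum pmf over tables with pmf ≤ p_obs
p-value (two-sided) = 0.49284
At α=0.01: p ≥ α → fail to reject H₀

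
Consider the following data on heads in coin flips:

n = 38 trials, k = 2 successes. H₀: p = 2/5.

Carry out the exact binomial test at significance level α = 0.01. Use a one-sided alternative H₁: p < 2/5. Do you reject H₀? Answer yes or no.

Exact binomial: n=38, k=2, p₀=2/5=0.4000
P(X≤2) from Σ C(n,i)·p₀^i·(1−p₀)^(n−i)
p-value (one-sided, H₁ less) = 0.00000
At α=0.01: p < α → reject H₀

reject H₀: yes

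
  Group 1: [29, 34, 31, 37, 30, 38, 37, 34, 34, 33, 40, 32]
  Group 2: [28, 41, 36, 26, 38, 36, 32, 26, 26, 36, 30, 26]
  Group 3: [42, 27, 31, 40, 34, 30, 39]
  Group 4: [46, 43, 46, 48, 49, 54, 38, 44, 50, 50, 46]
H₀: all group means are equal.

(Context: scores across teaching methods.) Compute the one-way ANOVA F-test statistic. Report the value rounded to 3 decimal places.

Group means [34.08, 31.75, 34.71, 46.73], grand mean 36.833
SSB = Σnᵢ(x̄ᵢ−x̄)² = 1509.056; SSW = ΣΣ(x−x̄ᵢ)² = 828.777
MSB = 1509.056/3 = 503.0188; MSW = 828.777/38 = 21.8099
F = MSB/MSW = 23.0638
df = (3, 38)

test statistic = 23.064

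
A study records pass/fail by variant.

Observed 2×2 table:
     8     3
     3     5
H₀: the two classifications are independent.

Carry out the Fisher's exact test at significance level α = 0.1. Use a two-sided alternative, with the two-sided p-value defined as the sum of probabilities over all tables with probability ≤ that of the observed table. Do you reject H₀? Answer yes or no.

Margins: r₁=11, r₂=8, c₁=11, c₂=8, n=19
p_obs = C(11,8)·C(8,3)/C(19,11); sum pmf over tables with pmf ≤ p_obs
p-value (two-sided) = 0.18092
At α=0.1: p ≥ α → fail to reject H₀

reject H₀: no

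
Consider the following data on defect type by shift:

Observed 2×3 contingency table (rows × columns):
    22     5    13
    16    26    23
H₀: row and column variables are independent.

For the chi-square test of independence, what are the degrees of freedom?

df = (r−1)(c−1) = (2−1)·(3−1) = 2

degrees of freedom = 2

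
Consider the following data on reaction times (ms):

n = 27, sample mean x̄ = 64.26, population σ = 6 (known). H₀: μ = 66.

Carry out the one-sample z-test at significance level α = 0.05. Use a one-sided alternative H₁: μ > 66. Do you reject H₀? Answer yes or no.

SE = σ/√n = 6/√27 = 1.1547
z = (x̄−μ₀)/SE = (64.26−66)/1.1547 = -1.5069
p-value (one-sided, H₁ greater) = 0.93408
At α=0.05: p ≥ α → fail to reject H₀

reject H₀: no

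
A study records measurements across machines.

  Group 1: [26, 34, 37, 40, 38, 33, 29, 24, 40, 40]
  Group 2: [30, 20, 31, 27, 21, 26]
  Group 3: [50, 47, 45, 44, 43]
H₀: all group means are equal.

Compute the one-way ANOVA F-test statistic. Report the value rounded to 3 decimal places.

test statistic = 21.502

Group means [34.10, 25.83, 45.80], grand mean 34.524
SSB = Σnᵢ(x̄ᵢ−x̄)² = 1090.705; SSW = ΣΣ(x−x̄ᵢ)² = 456.533
MSB = 1090.705/2 = 545.3524; MSW = 456.533/18 = 25.3630
F = MSB/MSW = 21.5019
df = (2, 18)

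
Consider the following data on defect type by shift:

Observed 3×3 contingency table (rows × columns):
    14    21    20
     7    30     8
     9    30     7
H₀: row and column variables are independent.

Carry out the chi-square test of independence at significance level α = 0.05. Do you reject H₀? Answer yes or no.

reject H₀: yes

Row totals [55, 45, 46], col totals [30, 81, 35], n=146
χ² = (14−11.30)²/11.30 + (21−30.51)²/30.51 + (20−13.18)²/13.18 + (7−9.25)²/9.25 + (30−24.97)²/24.97 + (8−10.79)²/10.79 + (9−9.45)²/9.45 + (30−25.52)²/25.52 + (7−11.03)²/11.03 = 11.6933
df = 4
p-value (upper-tail) = 0.01978
At α=0.05: p < α → reject H₀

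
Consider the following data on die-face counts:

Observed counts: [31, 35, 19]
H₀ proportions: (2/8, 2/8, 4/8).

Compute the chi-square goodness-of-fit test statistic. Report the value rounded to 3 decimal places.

test statistic = 26.365

n = 85; E_i = n·p_i = [21.25, 21.25, 42.50]
χ² = (31−21.25)²/21.25 + (35−21.25)²/21.25 + (19−42.50)²/42.50 = 26.3647
df = 2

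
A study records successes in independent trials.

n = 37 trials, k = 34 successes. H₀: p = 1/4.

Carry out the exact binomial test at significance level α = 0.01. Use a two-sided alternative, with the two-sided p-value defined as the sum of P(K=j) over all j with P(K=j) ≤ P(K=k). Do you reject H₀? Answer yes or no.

Exact binomial: n=37, k=34, p₀=1/4=0.2500
P(X=j) = C(n,j)·p₀^j·(1−p₀)^(n−j); p = Σ P(X=j) over j with P(X=j) ≤ P(X=34)
p-value (two-sided) = 0.00000
At α=0.01: p < α → reject H₀

reject H₀: yes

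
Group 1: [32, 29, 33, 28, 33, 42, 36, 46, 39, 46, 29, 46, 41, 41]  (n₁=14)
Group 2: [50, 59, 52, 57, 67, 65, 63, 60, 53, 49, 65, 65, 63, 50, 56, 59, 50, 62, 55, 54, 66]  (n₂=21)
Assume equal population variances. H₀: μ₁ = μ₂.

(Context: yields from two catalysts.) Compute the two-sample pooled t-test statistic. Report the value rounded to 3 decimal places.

test statistic = -9.649

x̄₁=37.214, s₁=6.624, n₁=14
x̄₂=58.095, s₂=6.032, n₂=21
s_p² = [13·6.624² + 20·6.032²]/33 = 39.3384
SE = √(s_p²·(1/14+1/21)) = 2.1641
t = (37.214−58.095)/2.1641 = -9.6490
df = 33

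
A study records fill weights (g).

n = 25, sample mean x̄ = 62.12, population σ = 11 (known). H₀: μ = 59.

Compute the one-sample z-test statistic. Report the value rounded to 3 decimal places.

SE = σ/√n = 11/√25 = 2.2000
z = (x̄−μ₀)/SE = (62.12−59)/2.2000 = 1.4182

test statistic = 1.418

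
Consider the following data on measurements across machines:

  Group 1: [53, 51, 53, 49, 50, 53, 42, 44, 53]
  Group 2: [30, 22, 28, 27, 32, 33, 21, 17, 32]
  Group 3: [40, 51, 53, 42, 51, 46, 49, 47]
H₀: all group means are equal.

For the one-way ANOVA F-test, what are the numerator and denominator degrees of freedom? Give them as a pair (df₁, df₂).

degrees of freedom = [2, 23]

k = 3 groups, N = 26 total
df = (k−1, N−k) = (3−1, 26−3) = (2, 23)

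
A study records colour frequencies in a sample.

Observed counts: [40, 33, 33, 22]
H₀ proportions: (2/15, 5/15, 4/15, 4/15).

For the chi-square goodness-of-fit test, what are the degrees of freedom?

df = k − 1 = 4 − 1 = 3

degrees of freedom = 3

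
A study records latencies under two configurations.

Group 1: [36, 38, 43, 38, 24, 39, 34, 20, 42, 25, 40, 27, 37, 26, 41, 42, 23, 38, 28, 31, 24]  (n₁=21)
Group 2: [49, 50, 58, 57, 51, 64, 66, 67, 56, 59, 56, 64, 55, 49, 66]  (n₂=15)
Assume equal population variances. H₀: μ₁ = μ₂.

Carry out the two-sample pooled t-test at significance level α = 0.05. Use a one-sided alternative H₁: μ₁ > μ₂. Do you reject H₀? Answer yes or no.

reject H₀: no

x̄₁=33.143, s₁=7.485, n₁=21
x̄₂=57.800, s₂=6.405, n₂=15
s_p² = [20·7.485² + 14·6.405²]/34 = 49.8521
SE = √(s_p²·(1/21+1/15)) = 2.3869
t = (33.143−57.800)/2.3869 = -10.3301
df = 34
p-value (one-sided, H₁ greater) = 1.00000
At α=0.05: p ≥ α → fail to reject H₀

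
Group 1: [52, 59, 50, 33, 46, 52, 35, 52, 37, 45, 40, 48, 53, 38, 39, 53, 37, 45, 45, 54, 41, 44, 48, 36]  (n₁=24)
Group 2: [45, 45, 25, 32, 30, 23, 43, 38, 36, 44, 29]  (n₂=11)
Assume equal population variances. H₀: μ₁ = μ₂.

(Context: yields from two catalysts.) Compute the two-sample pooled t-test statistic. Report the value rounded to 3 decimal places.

x̄₁=45.083, s₁=7.150, n₁=24
x̄₂=35.455, s₂=8.165, n₂=11
s_p² = [23·7.150² + 10·8.165²]/33 = 55.8352
SE = √(s_p²·(1/24+1/11)) = 2.7207
t = (45.083−35.455)/2.7207 = 3.5390
df = 33

test statistic = 3.539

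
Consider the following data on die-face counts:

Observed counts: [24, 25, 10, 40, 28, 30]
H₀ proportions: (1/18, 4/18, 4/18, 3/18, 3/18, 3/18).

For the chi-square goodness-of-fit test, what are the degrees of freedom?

degrees of freedom = 5

df = k − 1 = 6 − 1 = 5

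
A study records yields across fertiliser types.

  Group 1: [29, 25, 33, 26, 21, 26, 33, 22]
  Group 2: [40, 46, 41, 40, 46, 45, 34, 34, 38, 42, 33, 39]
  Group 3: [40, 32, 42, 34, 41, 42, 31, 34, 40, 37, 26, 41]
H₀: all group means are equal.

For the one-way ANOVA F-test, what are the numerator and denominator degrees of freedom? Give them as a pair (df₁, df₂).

k = 3 groups, N = 32 total
df = (k−1, N−k) = (3−1, 32−3) = (2, 29)

degrees of freedom = [2, 29]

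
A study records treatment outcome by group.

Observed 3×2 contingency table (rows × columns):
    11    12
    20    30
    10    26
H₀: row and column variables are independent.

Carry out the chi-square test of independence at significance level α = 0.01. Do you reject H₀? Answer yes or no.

Row totals [23, 50, 36], col totals [41, 68], n=109
χ² = (11−8.65)²/8.65 + (12−14.35)²/14.35 + (20−18.81)²/18.81 + (30−31.19)²/31.19 + (10−13.54)²/13.54 + (26−22.46)²/22.46 = 2.6278
df = 2
p-value (upper-tail) = 0.26878
At α=0.01: p ≥ α → fail to reject H₀

reject H₀: no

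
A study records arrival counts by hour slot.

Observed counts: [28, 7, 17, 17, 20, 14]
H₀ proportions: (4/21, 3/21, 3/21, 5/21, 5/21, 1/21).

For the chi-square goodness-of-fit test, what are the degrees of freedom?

df = k − 1 = 6 − 1 = 5

degrees of freedom = 5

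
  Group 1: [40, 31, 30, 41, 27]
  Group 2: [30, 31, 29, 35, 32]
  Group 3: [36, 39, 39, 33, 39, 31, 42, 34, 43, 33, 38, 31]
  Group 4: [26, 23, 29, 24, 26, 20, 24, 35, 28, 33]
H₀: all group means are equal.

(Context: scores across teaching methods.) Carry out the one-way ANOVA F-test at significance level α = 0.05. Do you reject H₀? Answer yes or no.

Group means [33.80, 31.40, 36.50, 26.80], grand mean 32.250
SSB = Σnᵢ(x̄ᵢ−x̄)² = 529.400; SSW = ΣΣ(x−x̄ᵢ)² = 554.600
MSB = 529.400/3 = 176.4667; MSW = 554.600/28 = 19.8071
F = MSB/MSW = 8.9092
df = (3, 28)
p-value (upper-tail) = 0.00026
At α=0.05: p < α → reject H₀

reject H₀: yes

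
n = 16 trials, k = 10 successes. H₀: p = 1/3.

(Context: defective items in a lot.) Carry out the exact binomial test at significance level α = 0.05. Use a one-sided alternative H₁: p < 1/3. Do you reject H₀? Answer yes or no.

Exact binomial: n=16, k=10, p₀=1/3=0.3333
P(X≤10) from Σ C(n,i)·p₀^i·(1−p₀)^(n−i)
p-value (one-sided, H₁ less) = 0.99596
At α=0.05: p ≥ α → fail to reject H₀

reject H₀: no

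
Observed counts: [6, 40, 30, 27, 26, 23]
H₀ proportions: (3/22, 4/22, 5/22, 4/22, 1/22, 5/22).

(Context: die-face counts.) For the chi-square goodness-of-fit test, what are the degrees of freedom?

degrees of freedom = 5

df = k − 1 = 6 − 1 = 5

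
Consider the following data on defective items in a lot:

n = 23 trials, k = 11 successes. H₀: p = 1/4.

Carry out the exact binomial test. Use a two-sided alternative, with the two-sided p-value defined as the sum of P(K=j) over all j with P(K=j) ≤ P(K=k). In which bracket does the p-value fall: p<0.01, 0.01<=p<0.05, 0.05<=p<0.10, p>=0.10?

Exact binomial: n=23, k=11, p₀=1/4=0.2500
P(X=j) = C(n,j)·p₀^j·(1−p₀)^(n−j); p = Σ P(X=j) over j with P(X=j) ≤ P(X=11)
p-value (two-sided) = 0.01620
→ bracket: 0.01<=p<0.05

p-value bracket: 0.01<=p<0.05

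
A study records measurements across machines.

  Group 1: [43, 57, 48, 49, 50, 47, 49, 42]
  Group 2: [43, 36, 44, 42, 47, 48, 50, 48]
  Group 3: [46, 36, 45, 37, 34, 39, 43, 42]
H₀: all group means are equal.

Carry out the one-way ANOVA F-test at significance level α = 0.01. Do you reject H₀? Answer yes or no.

Group means [48.12, 44.75, 40.25], grand mean 44.375
SSB = Σnᵢ(x̄ᵢ−x̄)² = 249.750; SSW = ΣΣ(x−x̄ᵢ)² = 425.875
MSB = 249.750/2 = 124.8750; MSW = 425.875/21 = 20.2798
F = MSB/MSW = 6.1576
df = (2, 21)
p-value (upper-tail) = 0.00786
At α=0.01: p < α → reject H₀

reject H₀: yes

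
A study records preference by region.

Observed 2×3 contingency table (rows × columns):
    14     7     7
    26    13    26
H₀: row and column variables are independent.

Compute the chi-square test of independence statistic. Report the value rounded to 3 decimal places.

Row totals [28, 65], col totals [40, 20, 33], n=93
χ² = (14−12.04)²/12.04 + (7−6.02)²/6.02 + (7−9.94)²/9.94 + (26−27.96)²/27.96 + (13−13.98)²/13.98 + (26−23.06)²/23.06 = 1.9234
df = 2

test statistic = 1.923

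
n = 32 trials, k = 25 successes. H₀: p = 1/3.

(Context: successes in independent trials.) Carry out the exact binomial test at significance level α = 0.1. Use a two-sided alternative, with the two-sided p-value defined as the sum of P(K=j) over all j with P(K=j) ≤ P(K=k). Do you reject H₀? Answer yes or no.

reject H₀: yes

Exact binomial: n=32, k=25, p₀=1/3=0.3333
P(X=j) = C(n,j)·p₀^j·(1−p₀)^(n−j); p = Σ P(X=j) over j with P(X=j) ≤ P(X=25)
p-value (two-sided) = 0.00000
At α=0.1: p < α → reject H₀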